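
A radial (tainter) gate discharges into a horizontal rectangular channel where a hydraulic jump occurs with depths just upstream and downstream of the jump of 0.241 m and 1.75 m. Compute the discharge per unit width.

q = 2.03 m²/s

For a rectangular channel the momentum equation gives q² = ½·g·y₁·y₂·(y₁ + y₂) = ½×9.81×0.241×1.75×1.99 = 4.12.
q = √4.12 = 2.03 m²/s.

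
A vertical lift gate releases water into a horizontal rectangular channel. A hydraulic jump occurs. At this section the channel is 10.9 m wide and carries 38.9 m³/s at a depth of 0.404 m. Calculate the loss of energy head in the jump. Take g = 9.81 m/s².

q = Q/b = 38.9/10.9 = 3.57 m²/s; V₁ = q/y₁ = 8.83 m/s. Fr₁ = V₁/√(g·y₁) = 4.44.
Sequent-depth ratio: y₂/y₁ = ½[√(1 + 8Fr₁²) − 1] = ½[√158.5 − 1] = 5.80.
y₂ = 5.80 × 0.404 = 2.34 m.
V₂ = q/y₂ = 3.57/2.34 = 1.52 m/s. E₁ = y₁ + V₁²/2g = 4.38 m; E₂ = y₂ + V₂²/2g = 2.46 m. ΔE = E₁ − E₂ = 1.92 m.

ΔE = 1.92 m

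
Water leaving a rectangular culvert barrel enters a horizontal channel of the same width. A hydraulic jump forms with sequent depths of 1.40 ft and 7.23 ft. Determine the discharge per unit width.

q = 37.5 ft²/s

For a rectangular channel the momentum equation gives q² = ½·g·y₁·y₂·(y₁ + y₂) = ½×32.2×1.40×7.23×8.63 = 1406.
q = √1406 = 37.5 ft²/s.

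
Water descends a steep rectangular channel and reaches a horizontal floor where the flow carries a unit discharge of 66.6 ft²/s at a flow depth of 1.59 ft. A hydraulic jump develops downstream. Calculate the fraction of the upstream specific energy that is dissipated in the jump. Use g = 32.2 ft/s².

ΔE/E₁ = 0.555 (55.5%)

V₁ = q/y₁ = 66.6/1.59 = 41.9 ft/s. Fr₁ = V₁/√(g·y₁) = 41.9/√(32.2×1.59) = 5.85.
Conjugate-depth relation: y₂/y₁ = ½[√(1 + 8Fr₁²) − 1] = ½[√275.2 − 1] = 7.79.
y₂ = 7.79 × 1.59 = 12.4 ft.
E₁ = y₁ + V₁²/2g = 28.8 ft. ΔE = (y₂ − y₁)³/(4y₁y₂) = 16.0 ft. ΔE/E₁ = 16.0/28.8 = 0.555.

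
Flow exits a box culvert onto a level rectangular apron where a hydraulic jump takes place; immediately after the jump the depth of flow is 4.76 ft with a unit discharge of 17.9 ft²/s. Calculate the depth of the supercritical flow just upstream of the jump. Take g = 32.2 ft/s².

V₂ = q/y₂ = 17.9/4.76 = 3.76 ft/s; Fr₂ = V₂/√(g·y₂) = 0.304.
From the momentum equation (using Fr₂), y₁/y₂ = ½[√(1 + 8Fr₂²) − 1] = ½[√1.738 − 1] = 0.159.
y₁ = 0.159 × 4.76 = 0.758 ft.

y₁ = 0.758 ft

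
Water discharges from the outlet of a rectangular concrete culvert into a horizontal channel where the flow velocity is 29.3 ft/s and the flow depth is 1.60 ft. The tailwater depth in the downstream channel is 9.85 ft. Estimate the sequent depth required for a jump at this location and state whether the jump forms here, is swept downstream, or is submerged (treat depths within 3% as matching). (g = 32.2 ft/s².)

y₂ = 8.47 ft; the jump is submerged

Fr₁ = V₁/√(g·y₁) = 29.3/√(32.2×1.60) = 4.08.
By Bélanger, y₂/y₁ = ½[√(1 + 8Fr₁²) − 1] = ½[√134.3 − 1] = 5.29.
y₂ = 5.29 × 1.60 = 8.47 ft.
Tailwater y_tw = 9.85 ft: y_tw > y₂, so the jump is submerged.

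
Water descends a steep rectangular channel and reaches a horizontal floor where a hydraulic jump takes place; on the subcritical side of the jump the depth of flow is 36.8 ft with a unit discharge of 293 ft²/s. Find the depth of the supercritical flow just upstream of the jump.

y₁ = 3.59 ft

V₂ = q/y₂ = 293/36.8 = 7.96 ft/s; Fr₂ = V₂/√(g·y₂) = 0.231.
Applying the sequent-depth relation in reverse, y₁/y₂ = ½[√(1 + 8Fr₂²) − 1] = ½[√1.428 − 1] = 0.0975.
y₁ = 0.0975 × 36.8 = 3.59 ft.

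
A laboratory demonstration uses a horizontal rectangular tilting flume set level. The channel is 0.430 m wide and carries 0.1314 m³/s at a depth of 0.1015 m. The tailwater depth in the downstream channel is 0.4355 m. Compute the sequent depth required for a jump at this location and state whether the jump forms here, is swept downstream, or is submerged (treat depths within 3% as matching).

q = Q/b = 0.1314/0.430 = 0.3056 m²/s; V₁ = q/y₁ = 3.011 m/s. Fr₁ = V₁/√(g·y₁) = 3.017.
Conjugate-depth relation: y₂/y₁ = ½[√(1 + 8Fr₁²) − 1] = ½[√73.824 − 1] = 3.796.
y₂ = 3.796 × 0.1015 = 0.3853 m.
Tailwater y_tw = 0.4355 m: y_tw > y₂, so the jump is submerged.

y₂ = 0.3853 m; the jump is submerged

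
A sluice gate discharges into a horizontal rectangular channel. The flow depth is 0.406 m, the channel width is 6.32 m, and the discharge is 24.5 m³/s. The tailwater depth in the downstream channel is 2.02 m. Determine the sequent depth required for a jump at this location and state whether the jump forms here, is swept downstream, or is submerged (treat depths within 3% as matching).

q = Q/b = 24.5/6.32 = 3.88 m²/s; V₁ = q/y₁ = 9.55 m/s. Fr₁ = V₁/√(g·y₁) = 4.78.
Bélanger equation: y₂/y₁ = ½[√(1 + 8Fr₁²) − 1] = ½[√184.1 − 1] = 6.28.
y₂ = 6.28 × 0.406 = 2.55 m.
Tailwater y_tw = 2.02 m: y_tw < y₂, so the jump is swept downstream.

y₂ = 2.55 m; the jump is swept downstream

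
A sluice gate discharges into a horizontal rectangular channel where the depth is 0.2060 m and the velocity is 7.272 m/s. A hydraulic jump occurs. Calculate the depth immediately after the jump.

Fr₁ = V₁/√(g·y₁) = 7.272/√(9.81×0.2060) = 5.115.
By Bélanger, y₂/y₁ = ½[√(1 + 8Fr₁²) − 1] = ½[√210.34 − 1] = 6.752.
y₂ = 6.752 × 0.2060 = 1.391 m.

y₂ = 1.391 m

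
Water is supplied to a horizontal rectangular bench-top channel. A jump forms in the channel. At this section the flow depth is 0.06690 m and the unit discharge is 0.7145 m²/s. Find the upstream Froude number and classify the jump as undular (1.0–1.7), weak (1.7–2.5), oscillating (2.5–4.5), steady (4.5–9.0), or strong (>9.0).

Fr₁ = 13.18; strong jump

V₁ = q/y₁ = 0.7145/0.06690 = 10.68 m/s. Fr₁ = V₁/√(g·y₁) = 10.68/√(9.81×0.06690) = 13.18.
Fr₁ = 13.18 lies in the strong range.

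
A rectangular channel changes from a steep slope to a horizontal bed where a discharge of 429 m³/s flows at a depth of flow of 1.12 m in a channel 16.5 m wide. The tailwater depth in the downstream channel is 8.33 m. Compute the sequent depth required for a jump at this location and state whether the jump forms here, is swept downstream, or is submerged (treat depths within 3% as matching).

y₂ = 10.5 m; the jump is swept downstream

q = Q/b = 429/16.5 = 26.0 m²/s; V₁ = q/y₁ = 23.2 m/s. Fr₁ = V₁/√(g·y₁) = 7.00.
From the momentum equation for a rectangular channel, y₂/y₁ = ½[√(1 + 8Fr₁²) − 1] = ½[√393.4 − 1] = 9.42.
y₂ = 9.42 × 1.12 = 10.5 m.
Tailwater y_tw = 8.33 m: y_tw < y₂, so the jump is swept downstream.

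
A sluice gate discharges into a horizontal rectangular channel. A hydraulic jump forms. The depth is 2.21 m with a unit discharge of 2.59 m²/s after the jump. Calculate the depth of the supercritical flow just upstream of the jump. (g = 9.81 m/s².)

V₂ = q/y₂ = 2.59/2.21 = 1.17 m/s; Fr₂ = V₂/√(g·y₂) = 0.252.
Since the conjugate-depth ratio holds either way, y₁/y₂ = ½[√(1 + 8Fr₂²) − 1] = ½[√1.507 − 1] = 0.114.
y₁ = 0.114 × 2.21 = 0.251 m.

y₁ = 0.251 m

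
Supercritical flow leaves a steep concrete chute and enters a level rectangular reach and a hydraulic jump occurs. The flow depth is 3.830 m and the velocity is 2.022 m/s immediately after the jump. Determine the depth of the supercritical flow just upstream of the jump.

y₁ = 0.7041 m

Fr₂ = V₂/√(g·y₂) = 2.022/√(9.81×3.830) = 0.3299.
From the momentum equation (using Fr₂), y₁/y₂ = ½[√(1 + 8Fr₂²) − 1] = ½[√1.8705 − 1] = 0.1838.
y₁ = 0.1838 × 3.830 = 0.7041 m.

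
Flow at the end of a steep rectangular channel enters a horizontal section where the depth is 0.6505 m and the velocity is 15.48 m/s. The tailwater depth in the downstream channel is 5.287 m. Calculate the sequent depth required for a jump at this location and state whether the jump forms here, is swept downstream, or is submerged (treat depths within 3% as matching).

Fr₁ = V₁/√(g·y₁) = 15.48/√(9.81×0.6505) = 6.128.
Sequent-depth ratio: y₂/y₁ = ½[√(1 + 8Fr₁²) − 1] = ½[√301.41 − 1] = 8.181.
y₂ = 8.181 × 0.6505 = 5.321 m.
Tailwater y_tw = 5.287 m: y_tw ≈ y₂, so the jump forms here.

y₂ = 5.321 m; the jump forms here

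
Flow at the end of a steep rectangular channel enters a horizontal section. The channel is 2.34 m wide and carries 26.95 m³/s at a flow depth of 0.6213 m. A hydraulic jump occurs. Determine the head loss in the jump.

q = Q/b = 26.95/2.34 = 11.52 m²/s; V₁ = q/y₁ = 18.54 m/s. Fr₁ = V₁/√(g·y₁) = 7.509.
By Bélanger, y₂/y₁ = ½[√(1 + 8Fr₁²) − 1] = ½[√452.03 − 1] = 10.13.
y₂ = 10.13 × 0.6213 = 6.294 m.
V₂ = q/y₂ = 11.52/6.294 = 1.830 m/s. E₁ = y₁ + V₁²/2g = 18.14 m; E₂ = y₂ + V₂²/2g = 6.465 m. ΔE = E₁ − E₂ = 11.67 m.

ΔE = 11.67 m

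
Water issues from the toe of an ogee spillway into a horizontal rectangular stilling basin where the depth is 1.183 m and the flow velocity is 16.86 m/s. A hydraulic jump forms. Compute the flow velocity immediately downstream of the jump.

V₂ = 2.587 m/s

Fr₁ = V₁/√(g·y₁) = 16.86/√(9.81×1.183) = 4.949.
Bélanger equation: y₂/y₁ = ½[√(1 + 8Fr₁²) − 1] = ½[√196.95 − 1] = 6.517.
y₂ = 6.517 × 1.183 = 7.710 m.
q = V₁·y₁ = 16.86 × 1.183 = 19.95 m²/s.
V₂ = q/y₂ = 19.95/7.710 = 2.587 m/s.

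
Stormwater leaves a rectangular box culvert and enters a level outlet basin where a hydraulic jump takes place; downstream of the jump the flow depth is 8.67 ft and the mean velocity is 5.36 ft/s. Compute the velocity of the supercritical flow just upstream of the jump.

V₁ = 30.6 ft/s

Fr₂ = V₂/√(g·y₂) = 5.36/√(32.2×8.67) = 0.321.
Applying the sequent-depth relation in reverse, y₁/y₂ = ½[√(1 + 8Fr₂²) − 1] = ½[√1.823 − 1] = 0.175.
y₁ = 0.175 × 8.67 = 1.52 ft.
V₁ = q/y₁ = 46.5/1.52 = 30.6 ft/s.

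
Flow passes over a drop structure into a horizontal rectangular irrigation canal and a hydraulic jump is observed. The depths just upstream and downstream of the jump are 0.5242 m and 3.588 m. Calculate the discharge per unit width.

For a rectangular channel the momentum equation gives q² = ½·g·y₁·y₂·(y₁ + y₂) = ½×9.81×0.5242×3.588×4.112 = 37.94.
q = √37.94 = 6.159 m²/s.

q = 6.159 m²/s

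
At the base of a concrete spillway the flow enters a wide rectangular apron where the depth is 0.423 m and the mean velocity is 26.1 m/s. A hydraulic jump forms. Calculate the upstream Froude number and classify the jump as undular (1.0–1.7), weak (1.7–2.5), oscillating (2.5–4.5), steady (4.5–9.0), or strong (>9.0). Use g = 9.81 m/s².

Fr₁ = V₁/√(g·y₁) = 26.1/√(9.81×0.423) = 12.8.
Fr₁ = 12.8 lies in the strong range.

Fr₁ = 12.8; strong jump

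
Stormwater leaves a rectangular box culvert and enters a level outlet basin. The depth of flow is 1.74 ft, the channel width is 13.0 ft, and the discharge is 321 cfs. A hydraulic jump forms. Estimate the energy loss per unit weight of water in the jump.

q = Q/b = 321/13.0 = 24.7 ft²/s; V₁ = q/y₁ = 14.2 ft/s. Fr₁ = V₁/√(g·y₁) = 1.90.
From the momentum equation for a rectangular channel, y₂/y₁ = ½[√(1 + 8Fr₁²) − 1] = ½[√29.75 − 1] = 2.23.
y₂ = 2.23 × 1.74 = 3.88 ft.
V₂ = q/y₂ = 24.7/3.88 = 6.37 ft/s. E₁ = y₁ + V₁²/2g = 4.87 ft; E₂ = y₂ + V₂²/2g = 4.51 ft. ΔE = E₁ − E₂ = 0.361 ft.

ΔE = 0.361 ft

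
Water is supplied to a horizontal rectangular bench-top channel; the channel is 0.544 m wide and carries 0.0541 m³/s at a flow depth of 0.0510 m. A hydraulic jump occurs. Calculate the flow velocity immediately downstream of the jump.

V₂ = 0.568 m/s

q = Q/b = 0.0541/0.544 = 0.0994 m²/s; V₁ = q/y₁ = 1.95 m/s. Fr₁ = V₁/√(g·y₁) = 2.76.
Sequent-depth ratio: y₂/y₁ = ½[√(1 + 8Fr₁²) − 1] = ½[√61.80 − 1] = 3.43.
y₂ = 3.43 × 0.0510 = 0.175 m.
V₂ = q/y₂ = 0.0994/0.175 = 0.568 m/s.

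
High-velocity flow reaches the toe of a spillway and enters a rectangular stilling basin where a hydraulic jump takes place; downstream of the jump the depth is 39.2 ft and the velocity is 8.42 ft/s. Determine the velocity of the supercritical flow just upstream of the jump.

Fr₂ = V₂/√(g·y₂) = 8.42/√(32.2×39.2) = 0.237.
From the momentum equation (using Fr₂), y₁/y₂ = ½[√(1 + 8Fr₂²) − 1] = ½[√1.449 − 1] = 0.102.
y₁ = 0.102 × 39.2 = 4.00 ft.
V₁ = q/y₁ = 330/4.00 = 82.6 ft/s.

V₁ = 82.6 ft/s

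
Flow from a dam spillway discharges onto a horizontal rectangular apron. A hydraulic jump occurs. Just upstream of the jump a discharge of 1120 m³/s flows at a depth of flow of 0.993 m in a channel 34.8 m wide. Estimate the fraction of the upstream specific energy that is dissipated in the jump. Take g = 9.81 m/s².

q = Q/b = 1120/34.8 = 32.2 m²/s; V₁ = q/y₁ = 32.4 m/s. Fr₁ = V₁/√(g·y₁) = 10.4.
By Bélanger, y₂/y₁ = ½[√(1 + 8Fr₁²) − 1] = ½[√863.7 − 1] = 14.2.
y₂ = 14.2 × 0.993 = 14.1 m.
E₁ = y₁ + V₁²/2g = 54.5 m. ΔE = (y₂ − y₁)³/(4y₁y₂) = 40.2 m. ΔE/E₁ = 40.2/54.5 = 0.737.

ΔE/E₁ = 0.737 (73.7%)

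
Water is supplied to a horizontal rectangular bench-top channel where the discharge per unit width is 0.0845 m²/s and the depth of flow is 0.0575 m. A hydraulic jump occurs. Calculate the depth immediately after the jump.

V₁ = q/y₁ = 0.0845/0.0575 = 1.47 m/s. Fr₁ = V₁/√(g·y₁) = 1.47/√(9.81×0.0575) = 1.96.
Conjugate-depth relation: y₂/y₁ = ½[√(1 + 8Fr₁²) − 1] = ½[√31.63 − 1] = 2.31.
y₂ = 2.31 × 0.0575 = 0.133 m.

y₂ = 0.133 m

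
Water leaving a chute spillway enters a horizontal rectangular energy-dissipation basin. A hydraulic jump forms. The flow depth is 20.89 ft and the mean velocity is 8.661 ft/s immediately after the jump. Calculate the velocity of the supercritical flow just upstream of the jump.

Fr₂ = V₂/√(g·y₂) = 8.661/√(32.2×20.89) = 0.3339.
Applying the sequent-depth relation in reverse, y₁/y₂ = ½[√(1 + 8Fr₂²) − 1] = ½[√1.8921 − 1] = 0.1878.
y₁ = 0.1878 × 20.89 = 3.923 ft.
V₁ = q/y₁ = 180.9/3.923 = 46.12 ft/s.

V₁ = 46.12 ft/s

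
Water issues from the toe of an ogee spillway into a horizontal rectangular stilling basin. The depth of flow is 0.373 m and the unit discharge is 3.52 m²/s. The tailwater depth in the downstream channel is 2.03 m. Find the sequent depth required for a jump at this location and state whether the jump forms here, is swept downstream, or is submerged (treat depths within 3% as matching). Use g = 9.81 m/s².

V₁ = q/y₁ = 3.52/0.373 = 9.44 m/s. Fr₁ = V₁/√(g·y₁) = 9.44/√(9.81×0.373) = 4.93.
By Bélanger, y₂/y₁ = ½[√(1 + 8Fr₁²) − 1] = ½[√195.7 − 1] = 6.49.
y₂ = 6.49 × 0.373 = 2.42 m.
Tailwater y_tw = 2.03 m: y_tw < y₂, so the jump is swept downstream.

y₂ = 2.42 m; the jump is swept downstream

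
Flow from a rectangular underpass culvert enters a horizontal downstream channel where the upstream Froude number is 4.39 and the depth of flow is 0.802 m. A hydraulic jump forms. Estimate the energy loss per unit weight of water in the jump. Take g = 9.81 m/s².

Fr₁ = 4.39 (given).
Sequent-depth ratio: y₂/y₁ = ½[√(1 + 8Fr₁²) − 1] = ½[√155.2 − 1] = 5.73.
y₂ = 5.73 × 0.802 = 4.59 m.
Head loss: ΔE = (y₂ − y₁)³/(4y₁y₂) = (4.59 − 0.802)³/(4×0.802×4.59) = 54.5/14.7 = 3.70 m.

ΔE = 3.70 m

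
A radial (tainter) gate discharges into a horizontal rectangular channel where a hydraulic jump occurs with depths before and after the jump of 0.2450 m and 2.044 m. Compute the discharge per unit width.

q = 2.371 m²/s

For a rectangular channel the momentum equation gives q² = ½·g·y₁·y₂·(y₁ + y₂) = ½×9.81×0.2450×2.044×2.289 = 5.623.
q = √5.623 = 2.371 m²/s.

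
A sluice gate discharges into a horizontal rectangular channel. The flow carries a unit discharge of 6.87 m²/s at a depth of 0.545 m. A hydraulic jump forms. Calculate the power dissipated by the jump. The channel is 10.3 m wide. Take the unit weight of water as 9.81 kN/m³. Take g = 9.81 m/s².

P = 3159 kW

V₁ = q/y₁ = 6.87/0.545 = 12.6 m/s. Fr₁ = V₁/√(g·y₁) = 12.6/√(9.81×0.545) = 5.45.
Sequent-depth ratio: y₂/y₁ = ½[√(1 + 8Fr₁²) − 1] = ½[√238.8 − 1] = 7.23.
y₂ = 7.23 × 0.545 = 3.94 m.
Head loss: ΔE = (y₂ − y₁)³/(4y₁y₂) = (3.94 − 0.545)³/(4×0.545×3.94) = 39.1/8.59 = 4.55 m.
Q = q·b = 6.87 × 10.3 = 70.8 m³/s. P = γ·Q·ΔE = 9.81 × 70.8 × 4.55 = 3159 kW.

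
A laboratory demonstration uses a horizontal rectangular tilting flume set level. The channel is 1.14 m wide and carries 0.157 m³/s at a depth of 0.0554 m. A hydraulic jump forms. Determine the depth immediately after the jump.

q = Q/b = 0.157/1.14 = 0.138 m²/s; V₁ = q/y₁ = 2.49 m/s. Fr₁ = V₁/√(g·y₁) = 3.37.
Conjugate-depth relation: y₂/y₁ = ½[√(1 + 8Fr₁²) − 1] = ½[√91.97 − 1] = 4.29.
y₂ = 4.29 × 0.0554 = 0.238 m.

y₂ = 0.238 m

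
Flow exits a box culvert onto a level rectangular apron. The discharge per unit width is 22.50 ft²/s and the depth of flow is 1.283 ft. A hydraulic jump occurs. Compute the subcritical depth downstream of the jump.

V₁ = q/y₁ = 22.50/1.283 = 17.54 ft/s. Fr₁ = V₁/√(g·y₁) = 17.54/√(32.2×1.283) = 2.728.
Bélanger equation: y₂/y₁ = ½[√(1 + 8Fr₁²) − 1] = ½[√60.555 − 1] = 3.391.
y₂ = 3.391 × 1.283 = 4.350 ft.

y₂ = 4.350 ft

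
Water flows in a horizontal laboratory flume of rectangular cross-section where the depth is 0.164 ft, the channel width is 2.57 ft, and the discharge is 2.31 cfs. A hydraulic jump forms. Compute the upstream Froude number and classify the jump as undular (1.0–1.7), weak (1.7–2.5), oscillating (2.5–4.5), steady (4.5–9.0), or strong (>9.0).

Fr₁ = 2.38; weak jump

q = Q/b = 2.31/2.57 = 0.899 ft²/s; V₁ = q/y₁ = 5.48 ft/s. Fr₁ = V₁/√(g·y₁) = 2.38.
Fr₁ = 2.38 lies in the weak range.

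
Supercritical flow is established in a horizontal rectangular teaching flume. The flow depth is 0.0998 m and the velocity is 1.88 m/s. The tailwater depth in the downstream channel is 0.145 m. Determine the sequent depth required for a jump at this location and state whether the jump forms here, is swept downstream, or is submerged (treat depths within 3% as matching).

Fr₁ = V₁/√(g·y₁) = 1.88/√(9.81×0.0998) = 1.90.
From the momentum equation for a rectangular channel, y₂/y₁ = ½[√(1 + 8Fr₁²) − 1] = ½[√29.88 − 1] = 2.23.
y₂ = 2.23 × 0.0998 = 0.223 m.
Tailwater y_tw = 0.145 m: y_tw < y₂, so the jump is swept downstream.

y₂ = 0.223 m; the jump is swept downstream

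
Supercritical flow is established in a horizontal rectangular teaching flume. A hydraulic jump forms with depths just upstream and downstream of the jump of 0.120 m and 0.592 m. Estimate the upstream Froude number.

For a rectangular channel the momentum equation gives q² = ½·g·y₁·y₂·(y₁ + y₂) = ½×9.81×0.120×0.592×0.712 = 0.248.
q = √0.248 = 0.498 m²/s.
V₁ = q/y₁ = 4.15 m/s; Fr₁ = V₁/√(g·y₁) = 3.83.

Fr₁ = 3.83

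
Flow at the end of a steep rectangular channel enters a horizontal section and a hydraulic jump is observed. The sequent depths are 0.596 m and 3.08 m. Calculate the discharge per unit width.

q = 5.75 m²/s

For a rectangular channel the momentum equation gives q² = ½·g·y₁·y₂·(y₁ + y₂) = ½×9.81×0.596×3.08×3.68 = 33.1.
q = √33.1 = 5.75 m²/s.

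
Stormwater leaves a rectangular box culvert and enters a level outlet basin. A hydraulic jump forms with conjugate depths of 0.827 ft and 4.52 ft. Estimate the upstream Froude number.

Fr₁ = 4.20

For a rectangular channel the momentum equation gives q² = ½·g·y₁·y₂·(y₁ + y₂) = ½×32.2×0.827×4.52×5.35 = 322.
q = √322 = 17.9 ft²/s.
V₁ = q/y₁ = 21.7 ft/s; Fr₁ = V₁/√(g·y₁) = 4.20.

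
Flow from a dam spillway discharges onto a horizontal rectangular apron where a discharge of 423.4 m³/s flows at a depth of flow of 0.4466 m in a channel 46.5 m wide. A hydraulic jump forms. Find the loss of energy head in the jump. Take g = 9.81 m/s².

q = Q/b = 423.4/46.5 = 9.105 m²/s; V₁ = q/y₁ = 20.39 m/s. Fr₁ = V₁/√(g·y₁) = 9.741.
Sequent-depth ratio: y₂/y₁ = ½[√(1 + 8Fr₁²) − 1] = ½[√760.03 − 1] = 13.28.
y₂ = 13.28 × 0.4466 = 5.933 m.
V₂ = q/y₂ = 9.105/5.933 = 1.535 m/s. E₁ = y₁ + V₁²/2g = 21.63 m; E₂ = y₂ + V₂²/2g = 6.053 m. ΔE = E₁ − E₂ = 15.58 m.

ΔE = 15.58 m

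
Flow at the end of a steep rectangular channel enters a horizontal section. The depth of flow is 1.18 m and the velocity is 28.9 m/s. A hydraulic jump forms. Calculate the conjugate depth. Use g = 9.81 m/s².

Fr₁ = V₁/√(g·y₁) = 28.9/√(9.81×1.18) = 8.49.
Bélanger equation: y₂/y₁ = ½[√(1 + 8Fr₁²) − 1] = ½[√578.2 − 1] = 11.5.
y₂ = 11.5 × 1.18 = 13.6 m.

y₂ = 13.6 m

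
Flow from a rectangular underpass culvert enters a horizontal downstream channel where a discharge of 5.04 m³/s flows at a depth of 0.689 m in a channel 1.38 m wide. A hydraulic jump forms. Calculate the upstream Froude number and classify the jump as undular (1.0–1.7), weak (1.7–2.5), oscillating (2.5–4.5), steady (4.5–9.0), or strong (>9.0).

q = Q/b = 5.04/1.38 = 3.65 m²/s; V₁ = q/y₁ = 5.30 m/s. Fr₁ = V₁/√(g·y₁) = 2.04.
Fr₁ = 2.04 lies in the weak range.

Fr₁ = 2.04; weak jump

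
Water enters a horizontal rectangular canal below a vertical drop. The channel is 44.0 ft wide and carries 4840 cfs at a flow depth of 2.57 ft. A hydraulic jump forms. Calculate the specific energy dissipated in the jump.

ΔE = 14.4 ft

q = Q/b = 4840/44.0 = 110 ft²/s; V₁ = q/y₁ = 42.8 ft/s. Fr₁ = V₁/√(g·y₁) = 4.71.
Bélanger equation: y₂/y₁ = ½[√(1 + 8Fr₁²) − 1] = ½[√178.1 − 1] = 6.17.
y₂ = 6.17 × 2.57 = 15.9 ft.
Head loss: ΔE = (y₂ − y₁)³/(4y₁y₂) = (15.9 − 2.57)³/(4×2.57×15.9) = 2349/163 = 14.4 ft.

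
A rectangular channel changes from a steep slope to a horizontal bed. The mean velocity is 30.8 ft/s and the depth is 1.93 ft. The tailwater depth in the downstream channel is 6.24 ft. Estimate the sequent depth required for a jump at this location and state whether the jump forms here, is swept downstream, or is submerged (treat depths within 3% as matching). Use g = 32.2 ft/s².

y₂ = 9.74 ft; the jump is swept downstream

Fr₁ = V₁/√(g·y₁) = 30.8/√(32.2×1.93) = 3.91.
Conjugate-depth relation: y₂/y₁ = ½[√(1 + 8Fr₁²) − 1] = ½[√123.1 − 1] = 5.05.
y₂ = 5.05 × 1.93 = 9.74 ft.
Tailwater y_tw = 6.24 ft: y_tw < y₂, so the jump is swept downstream.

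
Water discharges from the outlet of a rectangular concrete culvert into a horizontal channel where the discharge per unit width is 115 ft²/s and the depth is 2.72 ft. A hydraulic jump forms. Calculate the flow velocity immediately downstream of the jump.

V₂ = 7.16 ft/s

V₁ = q/y₁ = 115/2.72 = 42.3 ft/s. Fr₁ = V₁/√(g·y₁) = 42.3/√(32.2×2.72) = 4.52.
From the momentum equation for a rectangular channel, y₂/y₁ = ½[√(1 + 8Fr₁²) − 1] = ½[√164.3 − 1] = 5.91.
y₂ = 5.91 × 2.72 = 16.1 ft.
V₂ = q/y₂ = 115/16.1 = 7.16 ft/s.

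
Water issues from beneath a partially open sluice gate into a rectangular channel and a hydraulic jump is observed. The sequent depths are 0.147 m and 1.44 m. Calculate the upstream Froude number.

For a rectangular channel the momentum equation gives q² = ½·g·y₁·y₂·(y₁ + y₂) = ½×9.81×0.147×1.44×1.59 = 1.65.
q = √1.65 = 1.28 m²/s.
V₁ = q/y₁ = 8.73 m/s; Fr₁ = V₁/√(g·y₁) = 7.27.

Fr₁ = 7.27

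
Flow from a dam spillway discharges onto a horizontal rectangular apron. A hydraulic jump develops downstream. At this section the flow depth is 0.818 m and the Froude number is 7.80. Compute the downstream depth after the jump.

Fr₁ = 7.80 (given).
Bélanger equation: y₂/y₁ = ½[√(1 + 8Fr₁²) − 1] = ½[√487.7 − 1] = 10.5.
y₂ = 10.5 × 0.818 = 8.62 m.

y₂ = 8.62 m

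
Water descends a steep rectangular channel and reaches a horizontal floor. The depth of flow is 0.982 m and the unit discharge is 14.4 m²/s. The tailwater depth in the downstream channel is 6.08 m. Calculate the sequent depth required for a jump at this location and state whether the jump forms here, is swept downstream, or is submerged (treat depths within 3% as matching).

y₂ = 6.09 m; the jump forms here

V₁ = q/y₁ = 14.4/0.982 = 14.7 m/s. Fr₁ = V₁/√(g·y₁) = 14.7/√(9.81×0.982) = 4.72.
By Bélanger, y₂/y₁ = ½[√(1 + 8Fr₁²) − 1] = ½[√179.6 − 1] = 6.20.
y₂ = 6.20 × 0.982 = 6.09 m.
Tailwater y_tw = 6.08 m: y_tw ≈ y₂, so the jump forms here.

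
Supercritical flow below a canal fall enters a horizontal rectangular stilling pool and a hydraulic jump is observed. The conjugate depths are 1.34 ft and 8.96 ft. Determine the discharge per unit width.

q = 44.6 ft²/s

For a rectangular channel the momentum equation gives q² = ½·g·y₁·y₂·(y₁ + y₂) = ½×32.2×1.34×8.96×10.3 = 1991.
q = √1991 = 44.6 ft²/s.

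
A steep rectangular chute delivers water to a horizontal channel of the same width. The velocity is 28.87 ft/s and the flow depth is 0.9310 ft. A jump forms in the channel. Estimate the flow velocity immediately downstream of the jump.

V₂ = 4.140 ft/s

Fr₁ = V₁/√(g·y₁) = 28.87/√(32.2×0.9310) = 5.273.
Bélanger equation: y₂/y₁ = ½[√(1 + 8Fr₁²) − 1] = ½[√223.42 − 1] = 6.974.
y₂ = 6.974 × 0.9310 = 6.492 ft.
q = V₁·y₁ = 28.87 × 0.9310 = 26.88 ft²/s.
V₂ = q/y₂ = 26.88/6.492 = 4.140 ft/s.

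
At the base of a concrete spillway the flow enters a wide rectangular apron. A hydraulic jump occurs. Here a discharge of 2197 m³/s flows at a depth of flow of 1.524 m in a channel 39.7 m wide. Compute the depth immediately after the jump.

q = Q/b = 2197/39.7 = 55.34 m²/s; V₁ = q/y₁ = 36.31 m/s. Fr₁ = V₁/√(g·y₁) = 9.391.
Sequent-depth ratio: y₂/y₁ = ½[√(1 + 8Fr₁²) − 1] = ½[√706.58 − 1] = 12.79.
y₂ = 12.79 × 1.524 = 19.49 m.

y₂ = 19.49 m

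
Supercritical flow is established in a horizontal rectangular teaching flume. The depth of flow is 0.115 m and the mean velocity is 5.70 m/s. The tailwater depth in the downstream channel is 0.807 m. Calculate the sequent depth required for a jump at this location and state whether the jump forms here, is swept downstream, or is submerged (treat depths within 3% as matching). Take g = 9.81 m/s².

y₂ = 0.817 m; the jump forms here

Fr₁ = V₁/√(g·y₁) = 5.70/√(9.81×0.115) = 5.37.
Conjugate-depth relation: y₂/y₁ = ½[√(1 + 8Fr₁²) − 1] = ½[√231.4 − 1] = 7.11.
y₂ = 7.11 × 0.115 = 0.817 m.
Tailwater y_tw = 0.807 m: y_tw ≈ y₂, so the jump forms here.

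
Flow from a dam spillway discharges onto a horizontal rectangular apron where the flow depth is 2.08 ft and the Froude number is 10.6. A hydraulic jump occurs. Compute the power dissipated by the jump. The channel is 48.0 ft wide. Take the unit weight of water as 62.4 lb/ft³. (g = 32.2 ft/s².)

Fr₁ = 10.6 (given).
Bélanger equation: y₂/y₁ = ½[√(1 + 8Fr₁²) − 1] = ½[√899.9 − 1] = 14.5.
y₂ = 14.5 × 2.08 = 30.2 ft.
V₁ = Fr₁·√(g·y₁) = 10.6×√(32.2×2.08) = 86.7 ft/s; q = V₁·y₁ = 180 ft²/s. V₂ = q/y₂ = 180/30.2 = 5.98 ft/s. E₁ = y₁ + V₁²/2g = 119 ft; E₂ = y₂ + V₂²/2g = 30.7 ft. ΔE = E₁ − E₂ = 88.2 ft.
Q = q·b = 180 × 48.0 = 8661 cfs. P = γ·Q·ΔE/550 = 62.4 × 8661 × 88.2 / 550 = 86689 hp.

P = 86689 hp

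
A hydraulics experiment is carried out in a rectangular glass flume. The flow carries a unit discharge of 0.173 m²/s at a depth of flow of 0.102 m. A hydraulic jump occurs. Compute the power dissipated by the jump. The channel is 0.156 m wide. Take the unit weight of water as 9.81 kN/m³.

V₁ = q/y₁ = 0.173/0.102 = 1.70 m/s. Fr₁ = V₁/√(g·y₁) = 1.70/√(9.81×0.102) = 1.70.
Sequent-depth ratio: y₂/y₁ = ½[√(1 + 8Fr₁²) − 1] = ½[√24.00 − 1] = 1.95.
y₂ = 1.95 × 0.102 = 0.199 m.
V₂ = q/y₂ = 0.173/0.199 = 0.870 m/s. E₁ = y₁ + V₁²/2g = 0.249 m; E₂ = y₂ + V₂²/2g = 0.237 m. ΔE = E₁ − E₂ = 0.0112 m.
Q = q·b = 0.173 × 0.156 = 0.0270 m³/s. P = γ·Q·ΔE = 9.81 × 0.0270 × 0.0112 = 0.00296 kW.

P = 0.00296 kW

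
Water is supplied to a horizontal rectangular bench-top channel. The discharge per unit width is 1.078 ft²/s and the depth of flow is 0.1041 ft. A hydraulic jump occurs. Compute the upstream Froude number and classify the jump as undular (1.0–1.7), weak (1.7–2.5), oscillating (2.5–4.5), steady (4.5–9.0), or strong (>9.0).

Fr₁ = 5.656; steady jump

V₁ = q/y₁ = 1.078/0.1041 = 10.36 ft/s. Fr₁ = V₁/√(g·y₁) = 10.36/√(32.2×0.1041) = 5.656.
Fr₁ = 5.656 lies in the steady range.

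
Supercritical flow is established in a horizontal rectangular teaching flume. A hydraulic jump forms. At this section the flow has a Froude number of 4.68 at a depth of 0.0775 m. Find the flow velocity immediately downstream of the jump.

Fr₁ = 4.68 (given).
From the momentum equation for a rectangular channel, y₂/y₁ = ½[√(1 + 8Fr₁²) − 1] = ½[√176.2 − 1] = 6.14.
y₂ = 6.14 × 0.0775 = 0.476 m.
V₁ = Fr₁·√(g·y₁) = 4.68×√(9.81×0.0775) = 4.08 m/s; q = V₁·y₁ = 0.316 m²/s.
V₂ = q/y₂ = 0.316/0.476 = 0.665 m/s.

V₂ = 0.665 m/s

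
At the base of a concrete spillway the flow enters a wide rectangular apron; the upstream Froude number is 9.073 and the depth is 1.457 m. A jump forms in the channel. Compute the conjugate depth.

y₂ = 17.98 m

Fr₁ = 9.073 (given).
Sequent-depth ratio: y₂/y₁ = ½[√(1 + 8Fr₁²) − 1] = ½[√659.55 − 1] = 12.34.
y₂ = 12.34 × 1.457 = 17.98 m.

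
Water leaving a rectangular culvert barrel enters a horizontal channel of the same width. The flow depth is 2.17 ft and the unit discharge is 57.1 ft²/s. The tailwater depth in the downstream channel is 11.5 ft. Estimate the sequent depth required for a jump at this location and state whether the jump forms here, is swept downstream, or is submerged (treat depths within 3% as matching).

y₂ = 8.64 ft; the jump is submerged

V₁ = q/y₁ = 57.1/2.17 = 26.3 ft/s. Fr₁ = V₁/√(g·y₁) = 26.3/√(32.2×2.17) = 3.15.
By Bélanger, y₂/y₁ = ½[√(1 + 8Fr₁²) − 1] = ½[√80.27 − 1] = 3.98.
y₂ = 3.98 × 2.17 = 8.64 ft.
Tailwater y_tw = 11.5 ft: y_tw > y₂, so the jump is submerged.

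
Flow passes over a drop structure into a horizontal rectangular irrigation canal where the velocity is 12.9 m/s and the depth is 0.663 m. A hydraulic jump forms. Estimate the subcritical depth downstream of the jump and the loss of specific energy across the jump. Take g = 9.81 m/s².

Fr₁ = V₁/√(g·y₁) = 12.9/√(9.81×0.663) = 5.06.
Sequent-depth ratio: y₂/y₁ = ½[√(1 + 8Fr₁²) − 1] = ½[√205.7 − 1] = 6.67.
y₂ = 6.67 × 0.663 = 4.42 m.
Head loss: ΔE = (y₂ − y₁)³/(4y₁y₂) = (4.42 − 0.663)³/(4×0.663×4.42) = 53.1/11.7 = 4.53 m.

y₂ = 4.42 m; ΔE = 4.53 m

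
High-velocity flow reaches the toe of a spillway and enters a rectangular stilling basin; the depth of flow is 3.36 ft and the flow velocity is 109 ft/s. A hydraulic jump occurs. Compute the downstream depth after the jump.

Fr₁ = V₁/√(g·y₁) = 109/√(32.2×3.36) = 10.5.
Conjugate-depth relation: y₂/y₁ = ½[√(1 + 8Fr₁²) − 1] = ½[√879.5 − 1] = 14.3.
y₂ = 14.3 × 3.36 = 48.1 ft.

y₂ = 48.1 ft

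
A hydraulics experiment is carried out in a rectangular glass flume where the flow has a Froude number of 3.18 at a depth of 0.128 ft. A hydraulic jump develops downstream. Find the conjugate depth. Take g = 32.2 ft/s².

Fr₁ = 3.18 (given).
By Bélanger, y₂/y₁ = ½[√(1 + 8Fr₁²) − 1] = ½[√81.90 − 1] = 4.02.
y₂ = 4.02 × 0.128 = 0.515 ft.

y₂ = 0.515 ft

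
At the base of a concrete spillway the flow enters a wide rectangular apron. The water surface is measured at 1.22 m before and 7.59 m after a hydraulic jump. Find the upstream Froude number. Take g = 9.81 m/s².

Fr₁ = 4.74

For a rectangular channel the momentum equation gives q² = ½·g·y₁·y₂·(y₁ + y₂) = ½×9.81×1.22×7.59×8.81 = 400.
q = √400 = 20.0 m²/s.
V₁ = q/y₁ = 16.4 m/s; Fr₁ = V₁/√(g·y₁) = 4.74.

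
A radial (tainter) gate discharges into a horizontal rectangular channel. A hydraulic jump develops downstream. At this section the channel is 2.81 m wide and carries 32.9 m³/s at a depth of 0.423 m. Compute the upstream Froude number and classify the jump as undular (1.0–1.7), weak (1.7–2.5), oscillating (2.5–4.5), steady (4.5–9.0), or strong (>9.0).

Fr₁ = 13.6; strong jump

q = Q/b = 32.9/2.81 = 11.7 m²/s; V₁ = q/y₁ = 27.7 m/s. Fr₁ = V₁/√(g·y₁) = 13.6.
Fr₁ = 13.6 lies in the strong range.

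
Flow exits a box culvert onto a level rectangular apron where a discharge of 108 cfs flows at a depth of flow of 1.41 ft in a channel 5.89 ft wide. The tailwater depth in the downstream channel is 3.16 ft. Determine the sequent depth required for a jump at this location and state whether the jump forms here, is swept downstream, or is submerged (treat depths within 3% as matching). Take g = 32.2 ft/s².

y₂ = 3.21 ft; the jump forms here

q = Q/b = 108/5.89 = 18.3 ft²/s; V₁ = q/y₁ = 13.0 ft/s. Fr₁ = V₁/√(g·y₁) = 1.93.
Bélanger equation: y₂/y₁ = ½[√(1 + 8Fr₁²) − 1] = ½[√30.80 − 1] = 2.27.
y₂ = 2.27 × 1.41 = 3.21 ft.
Tailwater y_tw = 3.16 ft: y_tw ≈ y₂, so the jump forms here.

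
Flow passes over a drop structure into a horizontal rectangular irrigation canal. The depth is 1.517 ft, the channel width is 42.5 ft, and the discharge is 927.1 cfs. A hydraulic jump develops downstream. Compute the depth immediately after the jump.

y₂ = 3.720 ft

q = Q/b = 927.1/42.5 = 21.81 ft²/s; V₁ = q/y₁ = 14.38 ft/s. Fr₁ = V₁/√(g·y₁) = 2.057.
Sequent-depth ratio: y₂/y₁ = ½[√(1 + 8Fr₁²) − 1] = ½[√34.865 − 1] = 2.452.
y₂ = 2.452 × 1.517 = 3.720 ft.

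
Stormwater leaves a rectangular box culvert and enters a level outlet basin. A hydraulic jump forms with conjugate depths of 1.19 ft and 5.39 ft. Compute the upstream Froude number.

For a rectangular channel the momentum equation gives q² = ½·g·y₁·y₂·(y₁ + y₂) = ½×32.2×1.19×5.39×6.58 = 679.
q = √679 = 26.1 ft²/s.
V₁ = q/y₁ = 21.9 ft/s; Fr₁ = V₁/√(g·y₁) = 3.54.

Fr₁ = 3.54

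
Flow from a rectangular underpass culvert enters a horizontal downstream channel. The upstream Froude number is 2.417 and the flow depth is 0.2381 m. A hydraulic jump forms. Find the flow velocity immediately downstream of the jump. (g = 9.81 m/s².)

V₂ = 1.250 m/s

Fr₁ = 2.417 (given).
From the momentum equation for a rectangular channel, y₂/y₁ = ½[√(1 + 8Fr₁²) − 1] = ½[√47.735 − 1] = 2.955.
y₂ = 2.955 × 0.2381 = 0.7035 m.
V₁ = Fr₁·√(g·y₁) = 2.417×√(9.81×0.2381) = 3.694 m/s; q = V₁·y₁ = 0.8795 m²/s.
V₂ = q/y₂ = 0.8795/0.7035 = 1.250 m/s.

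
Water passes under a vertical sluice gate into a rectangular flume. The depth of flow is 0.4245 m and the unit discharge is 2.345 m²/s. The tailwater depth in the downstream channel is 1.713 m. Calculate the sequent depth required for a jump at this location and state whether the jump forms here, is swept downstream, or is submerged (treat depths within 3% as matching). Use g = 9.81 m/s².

V₁ = q/y₁ = 2.345/0.4245 = 5.524 m/s. Fr₁ = V₁/√(g·y₁) = 5.524/√(9.81×0.4245) = 2.707.
Conjugate-depth relation: y₂/y₁ = ½[√(1 + 8Fr₁²) − 1] = ½[√59.624 − 1] = 3.361.
y₂ = 3.361 × 0.4245 = 1.427 m.
Tailwater y_tw = 1.713 m: y_tw > y₂, so the jump is submerged.

y₂ = 1.427 m; the jump is submerged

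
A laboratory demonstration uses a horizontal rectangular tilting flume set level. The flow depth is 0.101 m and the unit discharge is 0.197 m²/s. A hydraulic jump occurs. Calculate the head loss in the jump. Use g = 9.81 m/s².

ΔE = 0.0248 m

V₁ = q/y₁ = 0.197/0.101 = 1.95 m/s. Fr₁ = V₁/√(g·y₁) = 1.95/√(9.81×0.101) = 1.96.
Conjugate-depth relation: y₂/y₁ = ½[√(1 + 8Fr₁²) − 1] = ½[√31.72 − 1] = 2.32.
y₂ = 2.32 × 0.101 = 0.234 m.
V₂ = q/y₂ = 0.197/0.234 = 0.842 m/s. E₁ = y₁ + V₁²/2g = 0.295 m; E₂ = y₂ + V₂²/2g = 0.270 m. ΔE = E₁ − E₂ = 0.0248 m.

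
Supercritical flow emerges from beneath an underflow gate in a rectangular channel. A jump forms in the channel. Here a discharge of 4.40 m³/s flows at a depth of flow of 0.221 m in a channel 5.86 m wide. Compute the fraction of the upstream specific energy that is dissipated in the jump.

q = Q/b = 4.40/5.86 = 0.751 m²/s; V₁ = q/y₁ = 3.40 m/s. Fr₁ = V₁/√(g·y₁) = 2.31.
Conjugate-depth relation: y₂/y₁ = ½[√(1 + 8Fr₁²) − 1] = ½[√43.59 − 1] = 2.80.
y₂ = 2.80 × 0.221 = 0.619 m.
E₁ = y₁ + V₁²/2g = 0.809 m. ΔE = (y₂ − y₁)³/(4y₁y₂) = 0.115 m. ΔE/E₁ = 0.115/0.809 = 0.142.

ΔE/E₁ = 0.142 (14.2%)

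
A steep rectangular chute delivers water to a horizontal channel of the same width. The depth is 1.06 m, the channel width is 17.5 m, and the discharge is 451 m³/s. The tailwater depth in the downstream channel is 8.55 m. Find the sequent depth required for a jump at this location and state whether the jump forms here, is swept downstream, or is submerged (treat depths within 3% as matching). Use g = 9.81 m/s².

y₂ = 10.8 m; the jump is swept downstream

q = Q/b = 451/17.5 = 25.8 m²/s; V₁ = q/y₁ = 24.3 m/s. Fr₁ = V₁/√(g·y₁) = 7.54.
Sequent-depth ratio: y₂/y₁ = ½[√(1 + 8Fr₁²) − 1] = ½[√455.8 − 1] = 10.2.
y₂ = 10.2 × 1.06 = 10.8 m.
Tailwater y_tw = 8.55 m: y_tw < y₂, so the jump is swept downstream.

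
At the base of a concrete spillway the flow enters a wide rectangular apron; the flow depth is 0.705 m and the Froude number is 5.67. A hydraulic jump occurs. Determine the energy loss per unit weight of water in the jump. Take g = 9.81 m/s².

Fr₁ = 5.67 (given).
Conjugate-depth relation: y₂/y₁ = ½[√(1 + 8Fr₁²) − 1] = ½[√258.2 − 1] = 7.53.
y₂ = 7.53 × 0.705 = 5.31 m.
V₁ = Fr₁·√(g·y₁) = 5.67×√(9.81×0.705) = 14.9 m/s; q = V₁·y₁ = 10.5 m²/s. V₂ = q/y₂ = 10.5/5.31 = 1.98 m/s. E₁ = y₁ + V₁²/2g = 12.0 m; E₂ = y₂ + V₂²/2g = 5.51 m. ΔE = E₁ − E₂ = 6.53 m.

ΔE = 6.53 m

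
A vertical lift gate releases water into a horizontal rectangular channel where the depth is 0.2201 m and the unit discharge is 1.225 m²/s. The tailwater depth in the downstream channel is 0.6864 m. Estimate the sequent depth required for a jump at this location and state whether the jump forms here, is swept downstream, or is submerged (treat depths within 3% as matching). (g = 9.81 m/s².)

y₂ = 1.074 m; the jump is swept downstream

V₁ = q/y₁ = 1.225/0.2201 = 5.566 m/s. Fr₁ = V₁/√(g·y₁) = 5.566/√(9.81×0.2201) = 3.788.
Bélanger equation: y₂/y₁ = ½[√(1 + 8Fr₁²) − 1] = ½[√115.77 − 1] = 4.880.
y₂ = 4.880 × 0.2201 = 1.074 m.
Tailwater y_tw = 0.6864 m: y_tw < y₂, so the jump is swept downstream.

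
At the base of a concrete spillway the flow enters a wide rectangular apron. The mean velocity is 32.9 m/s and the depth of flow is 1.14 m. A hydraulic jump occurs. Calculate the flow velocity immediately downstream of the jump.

Fr₁ = V₁/√(g·y₁) = 32.9/√(9.81×1.14) = 9.84.
Conjugate-depth relation: y₂/y₁ = ½[√(1 + 8Fr₁²) − 1] = ½[√775.3 − 1] = 13.4.
y₂ = 13.4 × 1.14 = 15.3 m.
q = V₁·y₁ = 32.9 × 1.14 = 37.5 m²/s.
V₂ = q/y₂ = 37.5/15.3 = 2.45 m/s.

V₂ = 2.45 m/s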